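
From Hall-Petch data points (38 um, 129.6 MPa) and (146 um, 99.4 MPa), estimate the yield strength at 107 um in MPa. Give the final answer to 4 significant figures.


sigma_y = sigma0 + k / sqrt(d)
1/sqrt(d1) = 1/sqrt(3.8e-05) = 162.221;  1/sqrt(d2) = 82.7606
k = (sigma1 - sigma2) / (1/sqrt(d1) - 1/sqrt(d2)) = (129.6 - 99.4) / (162.221 - 82.7606) = 0.380061 MPa*m^0.5
sigma0 = sigma1 - k/sqrt(d1) = 129.6 - 0.380061*162.221 = 67.9459 MPa
sigma_y(d3) = 67.9459 + 0.380061 / sqrt(1.07e-04) = 104.7 MPa


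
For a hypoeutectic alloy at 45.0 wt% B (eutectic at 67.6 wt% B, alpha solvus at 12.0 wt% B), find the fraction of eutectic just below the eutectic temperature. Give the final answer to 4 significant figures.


f_primary = (C_e - C0) / (C_e - C_alpha_max)
f_primary = (67.6 - 45.0) / (67.6 - 12.0)
f_primary = 0.406475
f_eutectic = 1 - 0.406475 = 0.5935


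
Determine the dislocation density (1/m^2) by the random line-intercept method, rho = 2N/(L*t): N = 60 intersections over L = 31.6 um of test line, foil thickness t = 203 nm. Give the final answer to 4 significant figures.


rho = 2N / (L * t)
L = 31.6 um = 3.16e-05 m, t = 203 nm = 2.03e-07 m
rho = 2 * 60 / (3.16e-05 * 2.03e-07)
rho = 1.871e+13 1/m^2


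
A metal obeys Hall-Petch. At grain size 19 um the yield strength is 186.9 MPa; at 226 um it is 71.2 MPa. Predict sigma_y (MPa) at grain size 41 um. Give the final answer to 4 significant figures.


sigma_y = sigma0 + k / sqrt(d)
1/sqrt(d1) = 1/sqrt(1.9e-05) = 229.416;  1/sqrt(d2) = 66.519
k = (sigma1 - sigma2) / (1/sqrt(d1) - 1/sqrt(d2)) = (186.9 - 71.2) / (229.416 - 66.519) = 0.710266 MPa*m^0.5
sigma0 = sigma1 - k/sqrt(d1) = 186.9 - 0.710266*229.416 = 23.9538 MPa
sigma_y(d3) = 23.9538 + 0.710266 / sqrt(4.1e-05) = 134.9 MPa


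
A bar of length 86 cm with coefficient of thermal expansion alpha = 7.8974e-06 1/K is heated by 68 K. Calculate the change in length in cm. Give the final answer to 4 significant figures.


dL = L0 * alpha * dT
dL = 86 * 7.8974e-06 * 68
dL = 0.04618 cm


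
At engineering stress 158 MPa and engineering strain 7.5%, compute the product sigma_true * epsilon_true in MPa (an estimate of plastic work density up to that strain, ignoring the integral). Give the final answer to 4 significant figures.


sigma_true = sigma_eng * (1 + epsilon_eng)
sigma_true = 158 * (1 + 0.075) = 169.85 MPa
epsilon_true = ln(1 + epsilon_eng)
epsilon_true = ln(1 + 0.075) = 0.0723207
sigma_true * epsilon_true = 169.85 * 0.0723207 = 12.28 MPa


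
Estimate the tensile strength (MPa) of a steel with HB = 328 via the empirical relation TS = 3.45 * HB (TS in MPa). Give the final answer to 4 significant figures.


TS (MPa) = 3.45 * HB
TS = 3.45 * 328
TS = 1132 MPa


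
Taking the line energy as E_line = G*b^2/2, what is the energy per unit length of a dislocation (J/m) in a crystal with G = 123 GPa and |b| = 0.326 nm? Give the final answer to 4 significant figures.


E = G*b^2/2
b = 0.326 nm = 3.26e-10 m
G = 123 GPa = 1.23e+11 Pa
E = 0.5 * 1.23e+11 * (3.26e-10)^2
E = 6.536e-09 J/m


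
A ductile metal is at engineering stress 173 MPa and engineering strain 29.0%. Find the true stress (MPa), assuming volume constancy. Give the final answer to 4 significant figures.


sigma_true = sigma_eng * (1 + epsilon_eng)
sigma_true = 173 * (1 + 0.29)
sigma_true = 223.2 MPa


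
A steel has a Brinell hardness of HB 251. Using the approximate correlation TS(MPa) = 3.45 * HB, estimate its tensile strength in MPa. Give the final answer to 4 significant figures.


TS (MPa) = 3.45 * HB
TS = 3.45 * 251
TS = 866 MPa


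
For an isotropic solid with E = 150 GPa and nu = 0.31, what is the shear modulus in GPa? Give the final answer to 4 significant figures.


G = E / (2*(1+nu))
G = 150 / (2*(1+0.31))
G = 57.25 GPa


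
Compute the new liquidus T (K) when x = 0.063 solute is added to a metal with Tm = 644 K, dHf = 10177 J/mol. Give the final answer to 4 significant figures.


dT = R*Tm^2*x / dHf
dT = 8.314 * 644^2 * 0.063 / 10177
dT = 21.3453 K
T_new = 644 - 21.3453 = 622.7 K


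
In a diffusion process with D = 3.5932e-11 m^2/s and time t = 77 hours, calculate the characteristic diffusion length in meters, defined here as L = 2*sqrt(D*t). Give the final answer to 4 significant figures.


t = 77 hr = 277200 s
Diffusion length = 2*sqrt(D*t)
= 2*sqrt(3.5932e-11 * 277200)
= 6.312e-03 m


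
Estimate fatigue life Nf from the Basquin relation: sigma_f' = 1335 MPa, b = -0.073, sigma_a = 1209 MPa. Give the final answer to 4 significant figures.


sigma_a = sigma_f' * (2*Nf)^b
2*Nf = (sigma_a / sigma_f')^(1/b)
2*Nf = (1209 / 1335)^(1/-0.073)
2*Nf = 3.88861
Nf = 1.944 cycles


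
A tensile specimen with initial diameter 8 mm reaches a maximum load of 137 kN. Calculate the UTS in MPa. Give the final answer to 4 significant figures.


A0 = pi*(d/2)^2 = pi*(8/2)^2 = 50.2655 mm^2
UTS = F_max / A0 = 137*1000 / 50.2655
UTS = 2726 MPa


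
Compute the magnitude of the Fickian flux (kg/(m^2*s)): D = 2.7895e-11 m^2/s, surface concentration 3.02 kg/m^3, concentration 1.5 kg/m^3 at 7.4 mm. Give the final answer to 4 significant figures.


J = -D * (dC/dx) = D * (C1 - C2) / dx
J = 2.7895e-11 * (3.02 - 1.5) / 7.4e-03
J = 5.73e-09 kg/(m^2*s)


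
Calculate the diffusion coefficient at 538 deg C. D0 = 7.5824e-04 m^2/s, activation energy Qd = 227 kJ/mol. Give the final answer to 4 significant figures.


D = D0 * exp(-Qd / (R*T))
T = 811.15 K
D = 7.5824e-04 * exp(-227e3 / (8.314 * 811.15))
D = 1.826e-18 m^2/s


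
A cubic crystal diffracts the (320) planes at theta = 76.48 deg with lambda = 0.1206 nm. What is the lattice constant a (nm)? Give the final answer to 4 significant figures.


d = lambda / (2*sin(theta))
d = 0.1206 / (2*sin(76.48 deg))
d = 0.0620186 nm
a = d * sqrt(h^2+k^2+l^2) = 0.0620186 * sqrt(13)
a = 0.2236 nm


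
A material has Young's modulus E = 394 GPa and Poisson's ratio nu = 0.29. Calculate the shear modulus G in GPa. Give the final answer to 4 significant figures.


G = E / (2*(1+nu))
G = 394 / (2*(1+0.29))
G = 152.7 GPa


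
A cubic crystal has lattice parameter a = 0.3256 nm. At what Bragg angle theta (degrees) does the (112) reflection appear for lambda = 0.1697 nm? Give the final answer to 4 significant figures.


d = a / sqrt(h^2+k^2+l^2)
d = 0.3256 / sqrt(6) = 0.132926 nm
lambda = 2*d*sin(theta)  =>  sin(theta) = lambda / (2*d)
sin(theta) = 0.1697 / (2 * 0.132926) = 0.638327
theta = 39.67 deg


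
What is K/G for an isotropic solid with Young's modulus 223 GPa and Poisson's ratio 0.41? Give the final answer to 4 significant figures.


G = E / (2*(1+nu))
G = 223 / (2*(1+0.41)) = 79.078 GPa
K = E / (3*(1-2*nu))
K = 223 / (3*(1-2*0.41)) = 412.963 GPa
K/G = 412.963 / 79.078 = 5.222


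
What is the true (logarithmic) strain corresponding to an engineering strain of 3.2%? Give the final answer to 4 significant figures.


epsilon_true = ln(1 + epsilon_eng)
epsilon_true = ln(1 + 0.032)
epsilon_true = 0.0315


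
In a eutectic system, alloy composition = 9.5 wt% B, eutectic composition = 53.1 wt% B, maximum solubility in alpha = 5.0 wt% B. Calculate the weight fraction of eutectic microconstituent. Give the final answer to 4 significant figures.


f_primary = (C_e - C0) / (C_e - C_alpha_max)
f_primary = (53.1 - 9.5) / (53.1 - 5.0)
f_primary = 0.906445
f_eutectic = 1 - 0.906445 = 0.09356


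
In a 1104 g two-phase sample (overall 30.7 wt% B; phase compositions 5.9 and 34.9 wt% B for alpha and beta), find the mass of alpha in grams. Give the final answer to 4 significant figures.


f_alpha = (C_beta - C0) / (C_beta - C_alpha)
f_alpha = (34.9 - 30.7) / (34.9 - 5.9) = 0.144828
m_alpha = f_alpha * m_total = 0.144828 * 1104 = 159.9 g


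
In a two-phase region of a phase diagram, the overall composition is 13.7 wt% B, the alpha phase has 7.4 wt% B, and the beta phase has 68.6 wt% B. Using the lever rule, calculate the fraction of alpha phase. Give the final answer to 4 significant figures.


f_alpha = (C_beta - C0) / (C_beta - C_alpha)
f_alpha = (68.6 - 13.7) / (68.6 - 7.4)
f_alpha = 0.8971


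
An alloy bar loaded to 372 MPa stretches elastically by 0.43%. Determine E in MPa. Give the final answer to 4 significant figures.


E = sigma / epsilon
epsilon = 0.43% = 4.3e-03
E = 372 / 4.3e-03
E = 86510 MPa


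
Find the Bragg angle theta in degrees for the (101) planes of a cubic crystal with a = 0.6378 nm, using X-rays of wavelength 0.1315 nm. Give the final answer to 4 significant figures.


d = a / sqrt(h^2+k^2+l^2)
d = 0.6378 / sqrt(2) = 0.450993 nm
lambda = 2*d*sin(theta)  =>  sin(theta) = lambda / (2*d)
sin(theta) = 0.1315 / (2 * 0.450993) = 0.145789
theta = 8.383 deg


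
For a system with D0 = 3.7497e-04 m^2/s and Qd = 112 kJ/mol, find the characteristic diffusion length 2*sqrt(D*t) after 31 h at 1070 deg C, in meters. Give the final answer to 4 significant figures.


Step 1: D = D0 * exp(-Qd/(R*T))
T = 1343.15 K
D = 3.7497e-04 * exp(-112e3 / (8.314 * 1343.15)) = 1.65271e-08 m^2/s
Step 2: L = 2*sqrt(D*t)
t = 31 h = 111600 s
L = 2*sqrt(1.65271e-08 * 111600) = 0.08589 m


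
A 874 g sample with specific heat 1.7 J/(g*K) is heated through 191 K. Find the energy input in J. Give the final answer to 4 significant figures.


Q = m * cp * dT
Q = 874 * 1.7 * 191
Q = 283800 J


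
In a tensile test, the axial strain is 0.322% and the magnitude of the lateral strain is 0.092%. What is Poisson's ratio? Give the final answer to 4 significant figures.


nu = -epsilon_lat / epsilon_axial
Lateral strain is contraction (negative), so using magnitudes:
nu = 0.092 / 0.322
nu = 0.2857


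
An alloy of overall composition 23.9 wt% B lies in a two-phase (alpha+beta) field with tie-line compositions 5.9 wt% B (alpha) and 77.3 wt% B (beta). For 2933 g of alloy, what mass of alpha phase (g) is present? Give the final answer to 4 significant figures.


f_alpha = (C_beta - C0) / (C_beta - C_alpha)
f_alpha = (77.3 - 23.9) / (77.3 - 5.9) = 0.747899
m_alpha = f_alpha * m_total = 0.747899 * 2933 = 2194 g


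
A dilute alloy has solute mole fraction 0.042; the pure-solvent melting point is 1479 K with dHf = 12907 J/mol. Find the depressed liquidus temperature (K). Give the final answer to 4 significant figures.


dT = R*Tm^2*x / dHf
dT = 8.314 * 1479^2 * 0.042 / 12907
dT = 59.1794 K
T_new = 1479 - 59.1794 = 1420 K


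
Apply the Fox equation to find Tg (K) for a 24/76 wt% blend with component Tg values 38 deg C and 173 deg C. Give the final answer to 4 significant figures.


1/Tg = w1/Tg1 + w2/Tg2 (in Kelvin)
Tg1 = 311.15 K, Tg2 = 446.15 K
1/Tg = 0.24/311.15 + 0.76/446.15
Tg = 404.1 K


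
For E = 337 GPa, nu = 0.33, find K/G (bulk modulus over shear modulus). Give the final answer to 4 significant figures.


G = E / (2*(1+nu))
G = 337 / (2*(1+0.33)) = 126.692 GPa
K = E / (3*(1-2*nu))
K = 337 / (3*(1-2*0.33)) = 330.392 GPa
K/G = 330.392 / 126.692 = 2.608


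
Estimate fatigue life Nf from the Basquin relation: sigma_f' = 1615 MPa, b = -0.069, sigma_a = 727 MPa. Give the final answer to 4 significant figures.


sigma_a = sigma_f' * (2*Nf)^b
2*Nf = (sigma_a / sigma_f')^(1/b)
2*Nf = (727 / 1615)^(1/-0.069)
2*Nf = 105619
Nf = 52810 cycles


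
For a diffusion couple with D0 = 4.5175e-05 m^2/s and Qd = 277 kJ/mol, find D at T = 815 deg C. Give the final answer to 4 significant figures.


D = D0 * exp(-Qd / (R*T))
T = 1088.15 K
D = 4.5175e-05 * exp(-277e3 / (8.314 * 1088.15))
D = 2.278e-18 m^2/s


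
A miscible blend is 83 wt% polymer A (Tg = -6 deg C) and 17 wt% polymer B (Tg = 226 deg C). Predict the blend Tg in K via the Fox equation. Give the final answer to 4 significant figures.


1/Tg = w1/Tg1 + w2/Tg2 (in Kelvin)
Tg1 = 267.15 K, Tg2 = 499.15 K
1/Tg = 0.83/267.15 + 0.17/499.15
Tg = 290.1 K


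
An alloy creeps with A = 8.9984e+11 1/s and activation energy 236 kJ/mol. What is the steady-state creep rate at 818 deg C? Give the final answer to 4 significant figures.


rate = A * exp(-Q / (R*T))
T = 818 + 273.15 = 1091.15 K
rate = 8.9984e+11 * exp(-236e3 / (8.314 * 1091.15))
rate = 4.531 1/s


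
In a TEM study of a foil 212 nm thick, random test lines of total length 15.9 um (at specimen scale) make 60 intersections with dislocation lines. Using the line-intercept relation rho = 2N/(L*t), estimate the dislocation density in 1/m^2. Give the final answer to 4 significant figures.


rho = 2N / (L * t)
L = 15.9 um = 1.59e-05 m, t = 212 nm = 2.12e-07 m
rho = 2 * 60 / (1.59e-05 * 2.12e-07)
rho = 3.56e+13 1/m^2


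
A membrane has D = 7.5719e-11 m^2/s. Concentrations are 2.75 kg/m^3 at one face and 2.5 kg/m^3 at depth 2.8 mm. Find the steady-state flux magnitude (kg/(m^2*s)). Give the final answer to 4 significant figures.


J = -D * (dC/dx) = D * (C1 - C2) / dx
J = 7.5719e-11 * (2.75 - 2.5) / 2.8e-03
J = 6.761e-09 kg/(m^2*s)


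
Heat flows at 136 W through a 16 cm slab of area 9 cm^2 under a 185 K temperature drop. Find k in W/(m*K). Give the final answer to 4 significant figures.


k = Q*L / (A*dT)
L = 0.16 m, A = 9e-04 m^2
k = 136 * 0.16 / (9e-04 * 185)
k = 130.7 W/(m*K)


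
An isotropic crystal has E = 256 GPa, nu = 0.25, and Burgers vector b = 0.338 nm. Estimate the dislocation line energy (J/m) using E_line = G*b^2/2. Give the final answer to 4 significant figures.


Step 1: G = E / (2*(1+nu))
G = 256 / (2*(1+0.25)) = 102.4 GPa = 1.024e+11 Pa
Step 2: E_line = G*b^2/2
b = 0.338 nm = 3.38e-10 m
E_line = 0.5 * 1.024e+11 * (3.38e-10)^2 = 5.849e-09 J/m


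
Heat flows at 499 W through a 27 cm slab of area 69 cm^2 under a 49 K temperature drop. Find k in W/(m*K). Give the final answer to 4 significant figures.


k = Q*L / (A*dT)
L = 0.27 m, A = 6.9e-03 m^2
k = 499 * 0.27 / (6.9e-03 * 49)
k = 398.5 W/(m*K)


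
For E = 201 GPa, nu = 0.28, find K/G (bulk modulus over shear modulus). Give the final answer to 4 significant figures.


G = E / (2*(1+nu))
G = 201 / (2*(1+0.28)) = 78.5156 GPa
K = E / (3*(1-2*nu))
K = 201 / (3*(1-2*0.28)) = 152.273 GPa
K/G = 152.273 / 78.5156 = 1.939


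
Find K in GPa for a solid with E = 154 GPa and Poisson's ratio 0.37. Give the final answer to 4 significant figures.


K = E / (3*(1-2*nu))
K = 154 / (3*(1-2*0.37))
K = 197.4 GPa


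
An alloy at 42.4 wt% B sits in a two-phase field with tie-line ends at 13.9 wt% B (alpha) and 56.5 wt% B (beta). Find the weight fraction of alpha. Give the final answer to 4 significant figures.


f_alpha = (C_beta - C0) / (C_beta - C_alpha)
f_alpha = (56.5 - 42.4) / (56.5 - 13.9)
f_alpha = 0.331


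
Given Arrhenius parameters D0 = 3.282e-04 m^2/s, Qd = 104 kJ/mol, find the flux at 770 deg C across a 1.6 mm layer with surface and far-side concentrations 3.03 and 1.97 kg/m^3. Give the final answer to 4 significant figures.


Step 1: D = D0 * exp(-Qd/(R*T))
T = 770 + 273.15 = 1043.15 K
D = 3.282e-04 * exp(-104e3 / (8.314 * 1043.15)) = 2.03357e-09 m^2/s
Step 2: J = D * (C1 - C2) / dx
J = 2.03357e-09 * (3.03 - 1.97) / 1.6e-03
J = 1.347e-06 kg/(m^2*s)


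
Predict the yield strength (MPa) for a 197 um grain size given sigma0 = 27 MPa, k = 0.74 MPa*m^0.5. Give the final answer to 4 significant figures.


sigma_y = sigma0 + k / sqrt(d)
d = 197 um = 1.97e-04 m
sigma_y = 27 + 0.74 / sqrt(1.97e-04)
sigma_y = 79.72 MPa


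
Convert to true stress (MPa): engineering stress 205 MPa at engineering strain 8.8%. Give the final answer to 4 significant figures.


sigma_true = sigma_eng * (1 + epsilon_eng)
sigma_true = 205 * (1 + 0.088)
sigma_true = 223 MPa


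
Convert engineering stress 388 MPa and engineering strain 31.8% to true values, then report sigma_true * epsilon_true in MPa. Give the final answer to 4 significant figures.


sigma_true = sigma_eng * (1 + epsilon_eng)
sigma_true = 388 * (1 + 0.318) = 511.384 MPa
epsilon_true = ln(1 + epsilon_eng)
epsilon_true = ln(1 + 0.318) = 0.276115
sigma_true * epsilon_true = 511.384 * 0.276115 = 141.2 MPa


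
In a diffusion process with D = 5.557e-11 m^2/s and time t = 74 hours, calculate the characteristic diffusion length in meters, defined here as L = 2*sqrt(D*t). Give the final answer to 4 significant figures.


t = 74 hr = 266400 s
Diffusion length = 2*sqrt(D*t)
= 2*sqrt(5.557e-11 * 266400)
= 7.695e-03 m


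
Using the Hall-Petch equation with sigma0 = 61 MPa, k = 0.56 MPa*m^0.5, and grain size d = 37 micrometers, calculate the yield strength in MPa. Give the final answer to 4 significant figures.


sigma_y = sigma0 + k / sqrt(d)
d = 37 um = 3.7e-05 m
sigma_y = 61 + 0.56 / sqrt(3.7e-05)
sigma_y = 153.1 MPa


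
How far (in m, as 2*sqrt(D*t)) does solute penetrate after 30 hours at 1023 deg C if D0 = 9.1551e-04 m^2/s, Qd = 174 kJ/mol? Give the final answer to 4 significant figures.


Step 1: D = D0 * exp(-Qd/(R*T))
T = 1296.15 K
D = 9.1551e-04 * exp(-174e3 / (8.314 * 1296.15)) = 8.89687e-11 m^2/s
Step 2: L = 2*sqrt(D*t)
t = 30 h = 108000 s
L = 2*sqrt(8.89687e-11 * 108000) = 6.2e-03 m


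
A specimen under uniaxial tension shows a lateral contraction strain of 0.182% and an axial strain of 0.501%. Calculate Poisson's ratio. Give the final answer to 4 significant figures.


nu = -epsilon_lat / epsilon_axial
Lateral strain is contraction (negative), so using magnitudes:
nu = 0.182 / 0.501
nu = 0.3633


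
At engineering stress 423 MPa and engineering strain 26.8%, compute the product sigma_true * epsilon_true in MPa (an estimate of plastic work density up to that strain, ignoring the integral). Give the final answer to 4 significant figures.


sigma_true = sigma_eng * (1 + epsilon_eng)
sigma_true = 423 * (1 + 0.268) = 536.364 MPa
epsilon_true = ln(1 + epsilon_eng)
epsilon_true = ln(1 + 0.268) = 0.237441
sigma_true * epsilon_true = 536.364 * 0.237441 = 127.4 MPa


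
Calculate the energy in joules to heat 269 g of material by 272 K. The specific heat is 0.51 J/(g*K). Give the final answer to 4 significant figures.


Q = m * cp * dT
Q = 269 * 0.51 * 272
Q = 37320 J


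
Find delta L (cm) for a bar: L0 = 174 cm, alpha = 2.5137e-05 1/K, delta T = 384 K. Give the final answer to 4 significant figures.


dL = L0 * alpha * dT
dL = 174 * 2.5137e-05 * 384
dL = 1.68 cm


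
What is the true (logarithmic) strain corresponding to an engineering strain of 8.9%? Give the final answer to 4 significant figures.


epsilon_true = ln(1 + epsilon_eng)
epsilon_true = ln(1 + 0.089)
epsilon_true = 0.08526


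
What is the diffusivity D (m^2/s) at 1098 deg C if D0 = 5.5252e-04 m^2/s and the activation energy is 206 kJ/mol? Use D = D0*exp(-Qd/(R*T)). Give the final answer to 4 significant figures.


D = D0 * exp(-Qd / (R*T))
T = 1371.15 K
D = 5.5252e-04 * exp(-206e3 / (8.314 * 1371.15))
D = 7.841e-12 m^2/s


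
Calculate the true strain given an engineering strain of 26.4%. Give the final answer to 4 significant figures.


epsilon_true = ln(1 + epsilon_eng)
epsilon_true = ln(1 + 0.264)
epsilon_true = 0.2343


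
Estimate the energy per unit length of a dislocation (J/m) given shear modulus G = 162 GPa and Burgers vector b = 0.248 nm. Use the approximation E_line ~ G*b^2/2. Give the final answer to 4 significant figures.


E = G*b^2/2
b = 0.248 nm = 2.48e-10 m
G = 162 GPa = 1.62e+11 Pa
E = 0.5 * 1.62e+11 * (2.48e-10)^2
E = 4.982e-09 J/m


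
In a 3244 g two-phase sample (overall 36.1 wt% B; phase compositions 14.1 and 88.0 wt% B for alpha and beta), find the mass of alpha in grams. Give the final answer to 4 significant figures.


f_alpha = (C_beta - C0) / (C_beta - C_alpha)
f_alpha = (88.0 - 36.1) / (88.0 - 14.1) = 0.7023
m_alpha = f_alpha * m_total = 0.7023 * 3244 = 2278 g


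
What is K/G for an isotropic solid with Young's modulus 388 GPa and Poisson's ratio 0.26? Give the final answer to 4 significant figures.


G = E / (2*(1+nu))
G = 388 / (2*(1+0.26)) = 153.968 GPa
K = E / (3*(1-2*nu))
K = 388 / (3*(1-2*0.26)) = 269.444 GPa
K/G = 269.444 / 153.968 = 1.75


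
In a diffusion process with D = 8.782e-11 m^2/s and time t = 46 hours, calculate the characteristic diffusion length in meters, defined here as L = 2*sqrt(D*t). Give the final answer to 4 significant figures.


t = 46 hr = 165600 s
Diffusion length = 2*sqrt(D*t)
= 2*sqrt(8.782e-11 * 165600)
= 7.627e-03 m


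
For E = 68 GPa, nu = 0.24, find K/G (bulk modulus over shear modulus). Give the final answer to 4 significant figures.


G = E / (2*(1+nu))
G = 68 / (2*(1+0.24)) = 27.4194 GPa
K = E / (3*(1-2*nu))
K = 68 / (3*(1-2*0.24)) = 43.5897 GPa
K/G = 43.5897 / 27.4194 = 1.59


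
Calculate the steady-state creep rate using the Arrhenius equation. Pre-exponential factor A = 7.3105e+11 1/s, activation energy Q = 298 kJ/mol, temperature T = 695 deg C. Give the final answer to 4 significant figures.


rate = A * exp(-Q / (R*T))
T = 695 + 273.15 = 968.15 K
rate = 7.3105e+11 * exp(-298e3 / (8.314 * 968.15))
rate = 6.1e-05 1/s


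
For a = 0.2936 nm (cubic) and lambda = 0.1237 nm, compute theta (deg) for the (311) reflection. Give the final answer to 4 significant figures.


d = a / sqrt(h^2+k^2+l^2)
d = 0.2936 / sqrt(11) = 0.0885237 nm
lambda = 2*d*sin(theta)  =>  sin(theta) = lambda / (2*d)
sin(theta) = 0.1237 / (2 * 0.0885237) = 0.698683
theta = 44.32 deg


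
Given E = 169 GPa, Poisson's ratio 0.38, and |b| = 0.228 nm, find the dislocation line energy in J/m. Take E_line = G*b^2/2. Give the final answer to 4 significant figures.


Step 1: G = E / (2*(1+nu))
G = 169 / (2*(1+0.38)) = 61.2319 GPa = 6.12319e+10 Pa
Step 2: E_line = G*b^2/2
b = 0.228 nm = 2.28e-10 m
E_line = 0.5 * 6.12319e+10 * (2.28e-10)^2 = 1.592e-09 J/m


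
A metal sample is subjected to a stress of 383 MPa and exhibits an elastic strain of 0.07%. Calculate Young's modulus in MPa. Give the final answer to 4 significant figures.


E = sigma / epsilon
epsilon = 0.07% = 7e-04
E = 383 / 7e-04
E = 547100 MPa


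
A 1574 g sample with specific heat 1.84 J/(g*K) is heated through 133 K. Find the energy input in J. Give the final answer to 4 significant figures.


Q = m * cp * dT
Q = 1574 * 1.84 * 133
Q = 385200 J


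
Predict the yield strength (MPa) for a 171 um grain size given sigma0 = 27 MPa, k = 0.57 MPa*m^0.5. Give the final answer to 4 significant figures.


sigma_y = sigma0 + k / sqrt(d)
d = 171 um = 1.71e-04 m
sigma_y = 27 + 0.57 / sqrt(1.71e-04)
sigma_y = 70.59 MPa


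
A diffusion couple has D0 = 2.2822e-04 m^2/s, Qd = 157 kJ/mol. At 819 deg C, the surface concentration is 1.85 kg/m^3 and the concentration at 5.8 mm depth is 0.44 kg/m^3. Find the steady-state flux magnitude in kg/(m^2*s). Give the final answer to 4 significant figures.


Step 1: D = D0 * exp(-Qd/(R*T))
T = 819 + 273.15 = 1092.15 K
D = 2.2822e-04 * exp(-157e3 / (8.314 * 1092.15)) = 7.06624e-12 m^2/s
Step 2: J = D * (C1 - C2) / dx
J = 7.06624e-12 * (1.85 - 0.44) / 5.8e-03
J = 1.718e-09 kg/(m^2*s)


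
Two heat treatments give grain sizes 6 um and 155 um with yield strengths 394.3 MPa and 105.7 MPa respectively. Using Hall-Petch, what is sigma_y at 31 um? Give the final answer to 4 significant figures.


sigma_y = sigma0 + k / sqrt(d)
1/sqrt(d1) = 1/sqrt(6e-06) = 408.248;  1/sqrt(d2) = 80.3219
k = (sigma1 - sigma2) / (1/sqrt(d1) - 1/sqrt(d2)) = (394.3 - 105.7) / (408.248 - 80.3219) = 0.880076 MPa*m^0.5
sigma0 = sigma1 - k/sqrt(d1) = 394.3 - 0.880076*408.248 = 35.0106 MPa
sigma_y(d3) = 35.0106 + 0.880076 / sqrt(3.1e-05) = 193.1 MPa


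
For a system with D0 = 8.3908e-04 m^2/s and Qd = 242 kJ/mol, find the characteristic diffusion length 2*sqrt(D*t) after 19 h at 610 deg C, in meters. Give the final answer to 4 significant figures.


Step 1: D = D0 * exp(-Qd/(R*T))
T = 883.15 K
D = 8.3908e-04 * exp(-242e3 / (8.314 * 883.15)) = 4.07376e-18 m^2/s
Step 2: L = 2*sqrt(D*t)
t = 19 h = 68400 s
L = 2*sqrt(4.07376e-18 * 68400) = 1.056e-06 m


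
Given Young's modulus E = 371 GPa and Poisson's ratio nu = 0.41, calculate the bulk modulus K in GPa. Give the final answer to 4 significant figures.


K = E / (3*(1-2*nu))
K = 371 / (3*(1-2*0.41))
K = 687 GPa


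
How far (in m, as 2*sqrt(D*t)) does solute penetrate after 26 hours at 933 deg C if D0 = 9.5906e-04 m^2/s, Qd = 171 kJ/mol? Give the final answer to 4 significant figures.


Step 1: D = D0 * exp(-Qd/(R*T))
T = 1206.15 K
D = 9.5906e-04 * exp(-171e3 / (8.314 * 1206.15)) = 3.76786e-11 m^2/s
Step 2: L = 2*sqrt(D*t)
t = 26 h = 93600 s
L = 2*sqrt(3.76786e-11 * 93600) = 3.756e-03 m


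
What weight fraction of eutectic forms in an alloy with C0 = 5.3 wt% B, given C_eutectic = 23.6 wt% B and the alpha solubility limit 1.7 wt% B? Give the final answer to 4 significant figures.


f_primary = (C_e - C0) / (C_e - C_alpha_max)
f_primary = (23.6 - 5.3) / (23.6 - 1.7)
f_primary = 0.835616
f_eutectic = 1 - 0.835616 = 0.1644


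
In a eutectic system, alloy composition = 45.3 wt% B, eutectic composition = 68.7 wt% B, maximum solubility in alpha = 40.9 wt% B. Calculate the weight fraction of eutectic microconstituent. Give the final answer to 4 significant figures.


f_primary = (C_e - C0) / (C_e - C_alpha_max)
f_primary = (68.7 - 45.3) / (68.7 - 40.9)
f_primary = 0.841727
f_eutectic = 1 - 0.841727 = 0.1583


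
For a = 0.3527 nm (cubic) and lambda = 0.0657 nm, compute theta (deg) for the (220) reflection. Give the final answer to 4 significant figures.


d = a / sqrt(h^2+k^2+l^2)
d = 0.3527 / sqrt(8) = 0.124698 nm
lambda = 2*d*sin(theta)  =>  sin(theta) = lambda / (2*d)
sin(theta) = 0.0657 / (2 * 0.124698) = 0.263436
theta = 15.27 deg


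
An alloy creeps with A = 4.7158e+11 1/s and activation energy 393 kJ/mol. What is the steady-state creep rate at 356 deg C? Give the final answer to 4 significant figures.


rate = A * exp(-Q / (R*T))
T = 356 + 273.15 = 629.15 K
rate = 4.7158e+11 * exp(-393e3 / (8.314 * 629.15))
rate = 1.106e-21 1/s


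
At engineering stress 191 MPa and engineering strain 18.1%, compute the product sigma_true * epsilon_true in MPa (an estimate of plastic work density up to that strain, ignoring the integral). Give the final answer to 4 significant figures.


sigma_true = sigma_eng * (1 + epsilon_eng)
sigma_true = 191 * (1 + 0.181) = 225.571 MPa
epsilon_true = ln(1 + epsilon_eng)
epsilon_true = ln(1 + 0.181) = 0.166362
sigma_true * epsilon_true = 225.571 * 0.166362 = 37.53 MPa


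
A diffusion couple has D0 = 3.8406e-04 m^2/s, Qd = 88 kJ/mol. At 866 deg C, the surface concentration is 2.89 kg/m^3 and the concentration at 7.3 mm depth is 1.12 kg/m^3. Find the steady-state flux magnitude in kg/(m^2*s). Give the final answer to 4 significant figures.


Step 1: D = D0 * exp(-Qd/(R*T))
T = 866 + 273.15 = 1139.15 K
D = 3.8406e-04 * exp(-88e3 / (8.314 * 1139.15)) = 3.54076e-08 m^2/s
Step 2: J = D * (C1 - C2) / dx
J = 3.54076e-08 * (2.89 - 1.12) / 7.3e-03
J = 8.585e-06 kg/(m^2*s)


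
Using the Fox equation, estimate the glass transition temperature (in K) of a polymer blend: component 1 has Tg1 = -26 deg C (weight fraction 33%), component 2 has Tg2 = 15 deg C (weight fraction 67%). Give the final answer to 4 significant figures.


1/Tg = w1/Tg1 + w2/Tg2 (in Kelvin)
Tg1 = 247.15 K, Tg2 = 288.15 K
1/Tg = 0.33/247.15 + 0.67/288.15
Tg = 273.2 K


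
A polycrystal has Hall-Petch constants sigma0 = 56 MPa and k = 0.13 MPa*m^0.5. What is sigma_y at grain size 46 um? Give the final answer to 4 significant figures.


sigma_y = sigma0 + k / sqrt(d)
d = 46 um = 4.6e-05 m
sigma_y = 56 + 0.13 / sqrt(4.6e-05)
sigma_y = 75.17 MPa


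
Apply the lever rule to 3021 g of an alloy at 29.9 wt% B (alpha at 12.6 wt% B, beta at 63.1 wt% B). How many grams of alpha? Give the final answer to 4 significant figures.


f_alpha = (C_beta - C0) / (C_beta - C_alpha)
f_alpha = (63.1 - 29.9) / (63.1 - 12.6) = 0.657426
m_alpha = f_alpha * m_total = 0.657426 * 3021 = 1986 g


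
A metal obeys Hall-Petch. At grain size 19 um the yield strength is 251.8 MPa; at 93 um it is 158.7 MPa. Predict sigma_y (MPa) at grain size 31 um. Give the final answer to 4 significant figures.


sigma_y = sigma0 + k / sqrt(d)
1/sqrt(d1) = 1/sqrt(1.9e-05) = 229.416;  1/sqrt(d2) = 103.695
k = (sigma1 - sigma2) / (1/sqrt(d1) - 1/sqrt(d2)) = (251.8 - 158.7) / (229.416 - 103.695) = 0.740531 MPa*m^0.5
sigma0 = sigma1 - k/sqrt(d1) = 251.8 - 0.740531*229.416 = 81.9105 MPa
sigma_y(d3) = 81.9105 + 0.740531 / sqrt(3.1e-05) = 214.9 MPa


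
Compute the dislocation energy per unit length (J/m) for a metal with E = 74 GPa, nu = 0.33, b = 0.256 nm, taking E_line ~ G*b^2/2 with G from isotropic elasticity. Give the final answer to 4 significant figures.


Step 1: G = E / (2*(1+nu))
G = 74 / (2*(1+0.33)) = 27.8195 GPa = 2.78195e+10 Pa
Step 2: E_line = G*b^2/2
b = 0.256 nm = 2.56e-10 m
E_line = 0.5 * 2.78195e+10 * (2.56e-10)^2 = 9.116e-10 J/m


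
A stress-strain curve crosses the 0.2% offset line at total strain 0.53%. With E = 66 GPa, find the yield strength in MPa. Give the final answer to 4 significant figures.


Offset strain = 0.002
Elastic strain at yield = total_strain - offset = 5.3e-03 - 0.002 = 3.3e-03
sigma_y = E * elastic_strain = 66000 * 3.3e-03
sigma_y = 217.8 MPa


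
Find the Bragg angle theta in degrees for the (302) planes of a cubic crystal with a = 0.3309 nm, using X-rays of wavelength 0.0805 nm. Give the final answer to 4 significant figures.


d = a / sqrt(h^2+k^2+l^2)
d = 0.3309 / sqrt(13) = 0.0917751 nm
lambda = 2*d*sin(theta)  =>  sin(theta) = lambda / (2*d)
sin(theta) = 0.0805 / (2 * 0.0917751) = 0.438572
theta = 26.01 deg


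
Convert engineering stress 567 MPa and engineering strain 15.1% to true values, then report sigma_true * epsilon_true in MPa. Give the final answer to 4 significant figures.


sigma_true = sigma_eng * (1 + epsilon_eng)
sigma_true = 567 * (1 + 0.151) = 652.617 MPa
epsilon_true = ln(1 + epsilon_eng)
epsilon_true = ln(1 + 0.151) = 0.140631
sigma_true * epsilon_true = 652.617 * 0.140631 = 91.78 MPa


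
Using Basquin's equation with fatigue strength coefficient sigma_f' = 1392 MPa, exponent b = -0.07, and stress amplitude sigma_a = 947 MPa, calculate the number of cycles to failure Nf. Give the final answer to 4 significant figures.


sigma_a = sigma_f' * (2*Nf)^b
2*Nf = (sigma_a / sigma_f')^(1/b)
2*Nf = (947 / 1392)^(1/-0.07)
2*Nf = 245.384
Nf = 122.7 cycles


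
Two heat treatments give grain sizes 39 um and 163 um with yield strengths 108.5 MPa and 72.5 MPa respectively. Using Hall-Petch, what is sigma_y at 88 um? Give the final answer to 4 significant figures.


sigma_y = sigma0 + k / sqrt(d)
1/sqrt(d1) = 1/sqrt(3.9e-05) = 160.128;  1/sqrt(d2) = 78.326
k = (sigma1 - sigma2) / (1/sqrt(d1) - 1/sqrt(d2)) = (108.5 - 72.5) / (160.128 - 78.326) = 0.440086 MPa*m^0.5
sigma0 = sigma1 - k/sqrt(d1) = 108.5 - 0.440086*160.128 = 38.0298 MPa
sigma_y(d3) = 38.0298 + 0.440086 / sqrt(8.8e-05) = 84.94 MPa


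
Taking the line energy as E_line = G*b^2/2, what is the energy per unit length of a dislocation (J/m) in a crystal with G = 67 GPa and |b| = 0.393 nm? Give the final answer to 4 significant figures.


E = G*b^2/2
b = 0.393 nm = 3.93e-10 m
G = 67 GPa = 6.7e+10 Pa
E = 0.5 * 6.7e+10 * (3.93e-10)^2
E = 5.174e-09 J/m


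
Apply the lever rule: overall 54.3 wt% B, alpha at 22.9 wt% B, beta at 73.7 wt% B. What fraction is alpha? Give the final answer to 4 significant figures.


f_alpha = (C_beta - C0) / (C_beta - C_alpha)
f_alpha = (73.7 - 54.3) / (73.7 - 22.9)
f_alpha = 0.3819


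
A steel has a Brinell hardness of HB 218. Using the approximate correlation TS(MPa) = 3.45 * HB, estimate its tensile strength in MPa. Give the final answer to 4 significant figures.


TS (MPa) = 3.45 * HB
TS = 3.45 * 218
TS = 752.1 MPa


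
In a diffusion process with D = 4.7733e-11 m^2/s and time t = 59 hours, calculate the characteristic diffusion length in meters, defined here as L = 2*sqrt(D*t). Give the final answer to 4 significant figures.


t = 59 hr = 212400 s
Diffusion length = 2*sqrt(D*t)
= 2*sqrt(4.7733e-11 * 212400)
= 6.368e-03 m


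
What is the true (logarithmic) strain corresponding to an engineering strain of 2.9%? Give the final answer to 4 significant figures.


epsilon_true = ln(1 + epsilon_eng)
epsilon_true = ln(1 + 0.029)
epsilon_true = 0.02859


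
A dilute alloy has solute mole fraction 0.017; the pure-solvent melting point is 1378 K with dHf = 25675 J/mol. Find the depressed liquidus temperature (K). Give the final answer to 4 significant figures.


dT = R*Tm^2*x / dHf
dT = 8.314 * 1378^2 * 0.017 / 25675
dT = 10.4531 K
T_new = 1378 - 10.4531 = 1368 K


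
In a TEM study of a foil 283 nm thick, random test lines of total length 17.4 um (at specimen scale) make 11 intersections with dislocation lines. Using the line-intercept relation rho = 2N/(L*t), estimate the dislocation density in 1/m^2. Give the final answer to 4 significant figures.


rho = 2N / (L * t)
L = 17.4 um = 1.74e-05 m, t = 283 nm = 2.83e-07 m
rho = 2 * 11 / (1.74e-05 * 2.83e-07)
rho = 4.468e+12 1/m^2


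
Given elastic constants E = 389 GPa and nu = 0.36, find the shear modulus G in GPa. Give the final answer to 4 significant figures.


G = E / (2*(1+nu))
G = 389 / (2*(1+0.36))
G = 143 GPa


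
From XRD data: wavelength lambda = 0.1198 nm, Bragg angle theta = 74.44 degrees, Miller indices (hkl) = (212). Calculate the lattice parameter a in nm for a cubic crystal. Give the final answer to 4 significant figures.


d = lambda / (2*sin(theta))
d = 0.1198 / (2*sin(74.44 deg))
d = 0.0621789 nm
a = d * sqrt(h^2+k^2+l^2) = 0.0621789 * sqrt(9)
a = 0.1865 nm


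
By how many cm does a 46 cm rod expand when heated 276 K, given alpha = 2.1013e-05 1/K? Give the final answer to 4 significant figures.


dL = L0 * alpha * dT
dL = 46 * 2.1013e-05 * 276
dL = 0.2668 cm


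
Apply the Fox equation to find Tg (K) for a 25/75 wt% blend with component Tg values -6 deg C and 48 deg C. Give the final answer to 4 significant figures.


1/Tg = w1/Tg1 + w2/Tg2 (in Kelvin)
Tg1 = 267.15 K, Tg2 = 321.15 K
1/Tg = 0.25/267.15 + 0.75/321.15
Tg = 305.7 K


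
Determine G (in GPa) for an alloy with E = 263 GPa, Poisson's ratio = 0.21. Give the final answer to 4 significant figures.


G = E / (2*(1+nu))
G = 263 / (2*(1+0.21))
G = 108.7 GPa


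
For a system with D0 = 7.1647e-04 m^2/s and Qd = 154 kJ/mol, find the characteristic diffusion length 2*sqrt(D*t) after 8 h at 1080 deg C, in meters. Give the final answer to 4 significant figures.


Step 1: D = D0 * exp(-Qd/(R*T))
T = 1353.15 K
D = 7.1647e-04 * exp(-154e3 / (8.314 * 1353.15)) = 8.13273e-10 m^2/s
Step 2: L = 2*sqrt(D*t)
t = 8 h = 28800 s
L = 2*sqrt(8.13273e-10 * 28800) = 9.679e-03 m


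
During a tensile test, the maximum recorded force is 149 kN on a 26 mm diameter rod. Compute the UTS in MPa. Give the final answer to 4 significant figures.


A0 = pi*(d/2)^2 = pi*(26/2)^2 = 530.929 mm^2
UTS = F_max / A0 = 149*1000 / 530.929
UTS = 280.6 MPa


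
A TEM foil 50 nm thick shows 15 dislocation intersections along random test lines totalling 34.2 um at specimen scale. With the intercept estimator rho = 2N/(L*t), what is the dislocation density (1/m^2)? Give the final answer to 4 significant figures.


rho = 2N / (L * t)
L = 34.2 um = 3.42e-05 m, t = 50 nm = 5e-08 m
rho = 2 * 15 / (3.42e-05 * 5e-08)
rho = 1.754e+13 1/m^2


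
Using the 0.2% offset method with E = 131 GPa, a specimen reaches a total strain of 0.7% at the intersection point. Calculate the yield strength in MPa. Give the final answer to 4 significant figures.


Offset strain = 0.002
Elastic strain at yield = total_strain - offset = 7e-03 - 0.002 = 5e-03
sigma_y = E * elastic_strain = 131000 * 5e-03
sigma_y = 655 MPa


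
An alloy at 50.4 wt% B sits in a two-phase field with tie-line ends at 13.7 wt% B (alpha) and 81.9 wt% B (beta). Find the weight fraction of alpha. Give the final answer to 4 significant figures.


f_alpha = (C_beta - C0) / (C_beta - C_alpha)
f_alpha = (81.9 - 50.4) / (81.9 - 13.7)
f_alpha = 0.4619


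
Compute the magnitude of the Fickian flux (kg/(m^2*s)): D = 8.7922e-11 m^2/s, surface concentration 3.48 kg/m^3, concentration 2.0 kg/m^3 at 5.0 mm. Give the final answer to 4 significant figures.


J = -D * (dC/dx) = D * (C1 - C2) / dx
J = 8.7922e-11 * (3.48 - 2.0) / 5e-03
J = 2.602e-08 kg/(m^2*s)


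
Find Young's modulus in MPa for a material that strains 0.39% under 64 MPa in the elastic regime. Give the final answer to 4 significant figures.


E = sigma / epsilon
epsilon = 0.39% = 3.9e-03
E = 64 / 3.9e-03
E = 16410 MPa


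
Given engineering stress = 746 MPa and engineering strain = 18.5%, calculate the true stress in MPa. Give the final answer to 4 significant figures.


sigma_true = sigma_eng * (1 + epsilon_eng)
sigma_true = 746 * (1 + 0.185)
sigma_true = 884 MPa


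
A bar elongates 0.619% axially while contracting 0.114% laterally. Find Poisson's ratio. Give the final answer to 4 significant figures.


nu = -epsilon_lat / epsilon_axial
Lateral strain is contraction (negative), so using magnitudes:
nu = 0.114 / 0.619
nu = 0.1842


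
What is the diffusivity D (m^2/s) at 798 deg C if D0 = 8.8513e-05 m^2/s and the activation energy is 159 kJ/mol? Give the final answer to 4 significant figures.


D = D0 * exp(-Qd / (R*T))
T = 1071.15 K
D = 8.8513e-05 * exp(-159e3 / (8.314 * 1071.15))
D = 1.56e-12 m^2/s


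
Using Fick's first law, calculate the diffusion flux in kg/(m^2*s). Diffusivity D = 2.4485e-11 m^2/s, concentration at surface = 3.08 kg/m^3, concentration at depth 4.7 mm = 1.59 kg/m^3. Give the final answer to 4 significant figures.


J = -D * (dC/dx) = D * (C1 - C2) / dx
J = 2.4485e-11 * (3.08 - 1.59) / 4.7e-03
J = 7.762e-09 kg/(m^2*s)


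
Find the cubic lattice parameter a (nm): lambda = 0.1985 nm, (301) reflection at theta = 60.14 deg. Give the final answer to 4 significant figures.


d = lambda / (2*sin(theta))
d = 0.1985 / (2*sin(60.14 deg))
d = 0.114443 nm
a = d * sqrt(h^2+k^2+l^2) = 0.114443 * sqrt(10)
a = 0.3619 nm


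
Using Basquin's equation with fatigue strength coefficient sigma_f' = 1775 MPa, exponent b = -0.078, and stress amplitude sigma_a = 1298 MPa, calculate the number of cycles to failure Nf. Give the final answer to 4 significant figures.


sigma_a = sigma_f' * (2*Nf)^b
2*Nf = (sigma_a / sigma_f')^(1/b)
2*Nf = (1298 / 1775)^(1/-0.078)
2*Nf = 55.2855
Nf = 27.64 cycles


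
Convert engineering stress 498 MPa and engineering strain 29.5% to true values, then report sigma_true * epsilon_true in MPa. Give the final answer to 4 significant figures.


sigma_true = sigma_eng * (1 + epsilon_eng)
sigma_true = 498 * (1 + 0.295) = 644.91 MPa
epsilon_true = ln(1 + epsilon_eng)
epsilon_true = ln(1 + 0.295) = 0.258511
sigma_true * epsilon_true = 644.91 * 0.258511 = 166.7 MPa


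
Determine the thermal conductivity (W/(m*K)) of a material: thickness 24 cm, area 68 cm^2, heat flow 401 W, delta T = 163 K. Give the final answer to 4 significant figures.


k = Q*L / (A*dT)
L = 0.24 m, A = 6.8e-03 m^2
k = 401 * 0.24 / (6.8e-03 * 163)
k = 86.83 W/(m*K)


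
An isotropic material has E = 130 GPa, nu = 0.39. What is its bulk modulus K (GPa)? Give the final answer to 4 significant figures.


K = E / (3*(1-2*nu))
K = 130 / (3*(1-2*0.39))
K = 197 GPa


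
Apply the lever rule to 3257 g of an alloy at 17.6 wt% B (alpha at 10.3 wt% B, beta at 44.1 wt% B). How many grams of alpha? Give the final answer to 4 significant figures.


f_alpha = (C_beta - C0) / (C_beta - C_alpha)
f_alpha = (44.1 - 17.6) / (44.1 - 10.3) = 0.784024
m_alpha = f_alpha * m_total = 0.784024 * 3257 = 2554 g


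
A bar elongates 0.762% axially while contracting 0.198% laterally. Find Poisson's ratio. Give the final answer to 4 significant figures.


nu = -epsilon_lat / epsilon_axial
Lateral strain is contraction (negative), so using magnitudes:
nu = 0.198 / 0.762
nu = 0.2598


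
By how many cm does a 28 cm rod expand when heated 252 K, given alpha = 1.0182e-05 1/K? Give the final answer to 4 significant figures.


dL = L0 * alpha * dT
dL = 28 * 1.0182e-05 * 252
dL = 0.07184 cm
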